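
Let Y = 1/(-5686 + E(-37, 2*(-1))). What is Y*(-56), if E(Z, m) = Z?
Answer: 56/5723 ≈ 0.0097851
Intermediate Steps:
Y = -1/5723 (Y = 1/(-5686 - 37) = 1/(-5723) = -1/5723 ≈ -0.00017473)
Y*(-56) = -1/5723*(-56) = 56/5723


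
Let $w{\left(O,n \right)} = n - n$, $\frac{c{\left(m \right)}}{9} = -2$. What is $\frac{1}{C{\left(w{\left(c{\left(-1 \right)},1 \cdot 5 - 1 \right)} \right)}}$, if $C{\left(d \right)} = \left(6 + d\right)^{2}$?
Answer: $\frac{1}{36} \approx 0.027778$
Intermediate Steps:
$c{\left(m \right)} = -18$ ($c{\left(m \right)} = 9 \left(-2\right) = -18$)
$w{\left(O,n \right)} = 0$
$\frac{1}{C{\left(w{\left(c{\left(-1 \right)},1 \cdot 5 - 1 \right)} \right)}} = \frac{1}{\left(6 + 0\right)^{2}} = \frac{1}{6^{2}} = \frac{1}{36}$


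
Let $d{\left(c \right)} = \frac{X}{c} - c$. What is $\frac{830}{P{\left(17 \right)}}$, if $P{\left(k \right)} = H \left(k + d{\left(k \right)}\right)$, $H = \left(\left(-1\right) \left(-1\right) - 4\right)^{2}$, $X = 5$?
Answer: $\frac{2822}{9} \approx 313.56$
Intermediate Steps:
$d{\left(c \right)} = - c + \frac{5}{c}$ ($d{\left(c \right)} = \frac{5}{c} - c = - c + \frac{5}{c}$)
$H = 9$ ($H = \left(1 - 4\right)^{2} = \left(-3\right)^{2} = 9$)
$P{\left(k \right)} = \frac{45}{k}$ ($P{\left(k \right)} = 9 \left(k - \left(k - \frac{5}{k}\right)\right) = 9 \frac{5}{k} = \frac{45}{k}$)
$\frac{830}{P{\left(17 \right)}} = \frac{830}{45 \cdot \frac{1}{17}} = \frac{830}{\frac{45}{17}} = 830 \cdot \frac{17}{45} = \frac{2822}{9}$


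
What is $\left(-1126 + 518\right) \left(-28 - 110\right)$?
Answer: $83904$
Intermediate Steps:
$\left(-1126 + 518\right) \left(-28 - 110\right) = \left(-608\right) \left(-138\right) = 83904$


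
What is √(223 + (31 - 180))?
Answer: √74 ≈ 8.6023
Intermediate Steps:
√(223 + (31 - 180)) = √(223 - 149) = √74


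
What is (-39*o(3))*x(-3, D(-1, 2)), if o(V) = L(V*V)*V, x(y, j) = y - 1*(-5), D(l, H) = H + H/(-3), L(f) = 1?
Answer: -234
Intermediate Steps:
D(l, H) = 2*H/3 (D(l, H) = H + H*(-1/3) = H - H/3 = 2*H/3)
x(y, j) = 5 + y (x(y, j) = y + 5 = 5 + y)
o(V) = V (o(V) = 1*V = V)
(-39*o(3))*x(-3, D(-1, 2)) = (-39*3)*(5 - 3) = -117*2 = -234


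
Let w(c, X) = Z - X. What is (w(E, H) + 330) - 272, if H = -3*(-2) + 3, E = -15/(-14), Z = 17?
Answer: 66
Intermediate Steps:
E = 15/14 (E = -15*(-1/14) = 15/14 ≈ 1.0714)
H = 9 (H = 6 + 3 = 9)
w(c, X) = 17 - X
(w(E, H) + 330) - 272 = ((17 - 1*9) + 330) - 272 = ((17 - 9) + 330) - 272 = (8 + 330) - 272 = 338 - 272 = 66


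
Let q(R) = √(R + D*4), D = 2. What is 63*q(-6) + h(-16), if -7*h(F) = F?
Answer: 16/7 + 63*√2 ≈ 91.381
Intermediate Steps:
h(F) = -F/7
q(R) = √(8 + R) (q(R) = √(R + 2*4) = √(R + 8) = √(8 + R))
63*q(-6) + h(-16) = 63*√(8 - 6) - ⅐*(-16) = 63*√2 + 16/7 = 16/7 + 63*√2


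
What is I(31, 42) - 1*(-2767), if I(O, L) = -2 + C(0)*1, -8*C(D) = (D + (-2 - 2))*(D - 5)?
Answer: 5525/2 ≈ 2762.5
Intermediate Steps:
C(D) = -(-5 + D)*(-4 + D)/8 (C(D) = -(D + (-2 - 2))*(D - 5)/8 = -(D - 4)*(-5 + D)/8 = -(-4 + D)*(-5 + D)/8 = -(-5 + D)*(-4 + D)/8)
I(O, L) = -9/2 (I(O, L) = -2 + (-5/2 - ⅛*0² + (9/8)*0)*1 = -2 + (-5/2 - ⅛*0 + 0)*1 = -2 + (-5/2 + 0 + 0)*1 = -2 - 5/2*1 = -2 - 5/2 = -9/2)
I(31, 42) - 1*(-2767) = -9/2 - 1*(-2767) = -9/2 + 2767 = 5525/2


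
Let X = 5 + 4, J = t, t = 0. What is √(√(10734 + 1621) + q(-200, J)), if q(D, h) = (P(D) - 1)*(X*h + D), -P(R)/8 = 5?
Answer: √(8200 + √12355) ≈ 91.166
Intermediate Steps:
P(R) = -40 (P(R) = -8*5 = -40)
J = 0
X = 9
q(D, h) = -369*h - 41*D (q(D, h) = (-40 - 1)*(9*h + D) = -41*(D + 9*h) = -369*h - 41*D)
√(√(10734 + 1621) + q(-200, J)) = √(√(10734 + 1621) + (-369*0 - 41*(-200))) = √(√12355 + (0 + 8200)) = √(√12355 + 8200) = √(8200 + √12355)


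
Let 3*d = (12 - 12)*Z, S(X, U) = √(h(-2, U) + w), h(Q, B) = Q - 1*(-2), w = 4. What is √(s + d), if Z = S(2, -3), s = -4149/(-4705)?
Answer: 3*√2169005/4705 ≈ 0.93906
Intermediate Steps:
h(Q, B) = 2 + Q (h(Q, B) = Q + 2 = 2 + Q)
S(X, U) = 2 (S(X, U) = √((2 - 2) + 4) = √(0 + 4) = √4 = 2)
s = 4149/4705 (s = -4149*(-1/4705) = 4149/4705 ≈ 0.88183)
Z = 2
d = 0 (d = ((12 - 12)*2)/3 = (0*2)/3 = (⅓)*0 = 0)
√(s + d) = √(4149/4705 + 0) = √(4149/4705) = 3*√2169005/4705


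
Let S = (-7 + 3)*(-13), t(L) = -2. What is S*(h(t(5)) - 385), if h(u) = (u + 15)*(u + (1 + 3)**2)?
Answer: -10556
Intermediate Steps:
h(u) = (15 + u)*(16 + u) (h(u) = (15 + u)*(u + 4**2) = (15 + u)*(u + 16) = (15 + u)*(16 + u))
S = 52 (S = -4*(-13) = 52)
S*(h(t(5)) - 385) = 52*((240 + (-2)**2 + 31*(-2)) - 385) = 52*((240 + 4 - 62) - 385) = 52*(182 - 385) = 52*(-203) = -10556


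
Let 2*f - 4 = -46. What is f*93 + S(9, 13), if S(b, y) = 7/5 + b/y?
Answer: -126809/65 ≈ -1950.9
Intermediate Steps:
f = -21 (f = 2 + (1/2)*(-46) = 2 - 23 = -21)
S(b, y) = 7/5 + b/y (S(b, y) = 7*(1/5) + b/y = 7/5 + b/y)
f*93 + S(9, 13) = -21*93 + (7/5 + 9/13) = -1953 + (7/5 + 9*(1/13)) = -1953 + (7/5 + 9/13) = -1953 + 136/65 = -126809/65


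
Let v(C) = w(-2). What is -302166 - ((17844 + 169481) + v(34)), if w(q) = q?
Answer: -489489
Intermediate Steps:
v(C) = -2
-302166 - ((17844 + 169481) + v(34)) = -302166 - ((17844 + 169481) - 2) = -302166 - (187325 - 2) = -302166 - 1*187323 = -302166 - 187323 = -489489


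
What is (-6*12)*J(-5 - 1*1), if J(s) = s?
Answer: 432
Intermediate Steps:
(-6*12)*J(-5 - 1*1) = (-6*12)*(-5 - 1*1) = -72*(-5 - 1) = -72*(-6) = 432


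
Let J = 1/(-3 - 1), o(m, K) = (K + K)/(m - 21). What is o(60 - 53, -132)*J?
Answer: -33/7 ≈ -4.7143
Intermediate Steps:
o(m, K) = 2*K/(-21 + m) (o(m, K) = (2*K)/(-21 + m) = 2*K/(-21 + m))
J = -1/4 (J = 1/(-4) = -1/4 ≈ -0.25000)
o(60 - 53, -132)*J = (2*(-132)/(-21 + (60 - 53)))*(-1/4) = (2*(-132)/(-21 + 7))*(-1/4) = (2*(-132)/(-14))*(-1/4) = (2*(-132)*(-1/14))*(-1/4) = (132/7)*(-1/4) = -33/7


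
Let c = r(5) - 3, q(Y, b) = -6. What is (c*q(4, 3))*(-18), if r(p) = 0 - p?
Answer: -864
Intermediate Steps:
r(p) = -p
c = -8 (c = -1*5 - 3 = -5 - 3 = -8)
(c*q(4, 3))*(-18) = -8*(-6)*(-18) = 48*(-18) = -864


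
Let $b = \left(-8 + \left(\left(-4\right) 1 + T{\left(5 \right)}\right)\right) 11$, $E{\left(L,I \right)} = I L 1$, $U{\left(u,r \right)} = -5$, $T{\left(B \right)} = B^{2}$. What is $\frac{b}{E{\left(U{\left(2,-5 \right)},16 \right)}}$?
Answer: $- \frac{143}{80} \approx -1.7875$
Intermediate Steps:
$E{\left(L,I \right)} = I L$
$b = 143$ ($b = \left(-8 + \left(\left(-4\right) 1 + 5^{2}\right)\right) 11 = \left(-8 + \left(-4 + 25\right)\right) 11 = \left(-8 + 21\right) 11 = 13 \cdot 11 = 143$)
$\frac{b}{E{\left(U{\left(2,-5 \right)},16 \right)}} = \frac{143}{16 \left(-5\right)} = \frac{143}{-80} = 143 \left(- \frac{1}{80}\right) = - \frac{143}{80}$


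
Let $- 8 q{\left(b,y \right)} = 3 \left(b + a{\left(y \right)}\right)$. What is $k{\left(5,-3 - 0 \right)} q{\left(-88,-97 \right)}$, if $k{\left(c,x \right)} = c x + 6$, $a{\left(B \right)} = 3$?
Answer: $- \frac{2295}{8} \approx -286.88$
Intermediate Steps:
$q{\left(b,y \right)} = - \frac{9}{8} - \frac{3 b}{8}$ ($q{\left(b,y \right)} = - \frac{3 \left(b + 3\right)}{8} = - \frac{3 \left(3 + b\right)}{8} = - \frac{9 + 3 b}{8} = - \frac{9}{8} - \frac{3 b}{8}$)
$k{\left(c,x \right)} = 6 + c x$
$k{\left(5,-3 - 0 \right)} q{\left(-88,-97 \right)} = \left(6 + 5 \left(-3 - 0\right)\right) \left(- \frac{9}{8} - -33\right) = \left(6 + 5 \left(-3 + 0\right)\right) \left(- \frac{9}{8} + 33\right) = \left(6 + 5 \left(-3\right)\right) \frac{255}{8} = \left(6 - 15\right) \frac{255}{8} = \left(-9\right) \frac{255}{8} = - \frac{2295}{8}$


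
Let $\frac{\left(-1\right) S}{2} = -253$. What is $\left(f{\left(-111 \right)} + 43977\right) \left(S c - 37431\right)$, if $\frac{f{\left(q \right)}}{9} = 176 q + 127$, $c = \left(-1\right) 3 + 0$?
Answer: $5090790096$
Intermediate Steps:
$S = 506$ ($S = \left(-2\right) \left(-253\right) = 506$)
$c = -3$ ($c = -3 + 0 = -3$)
$f{\left(q \right)} = 1143 + 1584 q$ ($f{\left(q \right)} = 9 \left(176 q + 127\right) = 9 \left(127 + 176 q\right) = 1143 + 1584 q$)
$\left(f{\left(-111 \right)} + 43977\right) \left(S c - 37431\right) = \left(\left(1143 + 1584 \left(-111\right)\right) + 43977\right) \left(506 \left(-3\right) - 37431\right) = \left(\left(1143 - 175824\right) + 43977\right) \left(-1518 - 37431\right) = \left(-174681 + 43977\right) \left(-38949\right) = \left(-130704\right) \left(-38949\right) = 5090790096$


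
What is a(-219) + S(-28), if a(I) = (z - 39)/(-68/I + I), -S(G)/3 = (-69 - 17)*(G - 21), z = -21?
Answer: -605450166/47893 ≈ -12642.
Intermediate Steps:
S(G) = -5418 + 258*G (S(G) = -3*(-69 - 17)*(G - 21) = -(-258)*(-21 + G) = -3*(1806 - 86*G) = -5418 + 258*G)
a(I) = -60/(I - 68/I) (a(I) = (-21 - 39)/(-68/I + I) = -60/(I - 68/I))
a(-219) + S(-28) = -60*(-219)/(-68 + (-219)**2) + (-5418 + 258*(-28)) = -60*(-219)/(-68 + 47961) + (-5418 - 7224) = -60*(-219)/47893 - 12642 = -60*(-219)*1/47893 - 12642 = 13140/47893 - 12642 = -605450166/47893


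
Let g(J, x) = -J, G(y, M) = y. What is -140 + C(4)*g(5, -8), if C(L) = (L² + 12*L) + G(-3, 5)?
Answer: -445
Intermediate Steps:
C(L) = -3 + L² + 12*L (C(L) = (L² + 12*L) - 3 = -3 + L² + 12*L)
-140 + C(4)*g(5, -8) = -140 + (-3 + 4² + 12*4)*(-1*5) = -140 + (-3 + 16 + 48)*(-5) = -140 + 61*(-5) = -140 - 305 = -445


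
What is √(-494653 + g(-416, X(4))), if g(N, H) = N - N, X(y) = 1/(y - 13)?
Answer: I*√494653 ≈ 703.32*I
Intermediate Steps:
X(y) = 1/(-13 + y)
g(N, H) = 0
√(-494653 + g(-416, X(4))) = √(-494653 + 0) = √(-494653) = I*√494653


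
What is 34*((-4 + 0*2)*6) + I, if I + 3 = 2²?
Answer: -815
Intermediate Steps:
I = 1 (I = -3 + 2² = -3 + 4 = 1)
34*((-4 + 0*2)*6) + I = 34*((-4 + 0*2)*6) + 1 = 34*((-4 + 0)*6) + 1 = 34*(-4*6) + 1 = 34*(-24) + 1 = -816 + 1 = -815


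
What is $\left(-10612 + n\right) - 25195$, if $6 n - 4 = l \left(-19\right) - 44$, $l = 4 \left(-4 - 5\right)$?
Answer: $- \frac{107099}{3} \approx -35700.0$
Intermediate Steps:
$l = -36$ ($l = 4 \left(-9\right) = -36$)
$n = \frac{322}{3}$ ($n = \frac{2}{3} + \frac{\left(-36\right) \left(-19\right) - 44}{6} = \frac{2}{3} + \frac{684 - 44}{6} = \frac{2}{3} + \frac{1}{6} \cdot 640 = \frac{2}{3} + \frac{320}{3} = \frac{322}{3} \approx 107.33$)
$\left(-10612 + n\right) - 25195 = \left(-10612 + \frac{322}{3}\right) - 25195 = - \frac{31514}{3} - 25195 = - \frac{107099}{3}$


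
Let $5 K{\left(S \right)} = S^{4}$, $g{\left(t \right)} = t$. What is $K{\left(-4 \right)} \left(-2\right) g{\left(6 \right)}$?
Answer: $- \frac{3072}{5} \approx -614.4$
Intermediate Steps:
$K{\left(S \right)} = \frac{S^{4}}{5}$
$K{\left(-4 \right)} \left(-2\right) g{\left(6 \right)} = \frac{\left(-4\right)^{4}}{5} \left(-2\right) 6 = \frac{1}{5} \cdot 256 \left(-2\right) 6 = \frac{256}{5} \left(-2\right) 6 = \left(- \frac{512}{5}\right) 6 = - \frac{3072}{5}$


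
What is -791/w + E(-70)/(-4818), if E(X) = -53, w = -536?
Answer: 1919723/1291224 ≈ 1.4867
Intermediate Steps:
-791/w + E(-70)/(-4818) = -791/(-536) - 53/(-4818) = -791*(-1/536) - 53*(-1/4818) = 791/536 + 53/4818 = 1919723/1291224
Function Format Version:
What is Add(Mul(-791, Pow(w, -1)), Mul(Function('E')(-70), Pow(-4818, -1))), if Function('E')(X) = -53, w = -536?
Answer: Rational(1919723, 1291224) ≈ 1.4867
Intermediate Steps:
Add(Mul(-791, Pow(w, -1)), Mul(Function('E')(-70), Pow(-4818, -1))) = Add(Mul(-791, Pow(-536, -1)), Mul(-53, Pow(-4818, -1))) = Add(Mul(-791, Rational(-1, 536)), Mul(-53, Rational(-1, 4818))) = Add(Rational(791, 536), Rational(53, 4818)) = Rational(1919723, 1291224)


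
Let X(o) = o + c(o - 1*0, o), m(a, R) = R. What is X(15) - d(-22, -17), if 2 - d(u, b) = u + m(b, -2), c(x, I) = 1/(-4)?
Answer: -45/4 ≈ -11.250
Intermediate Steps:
c(x, I) = -¼
d(u, b) = 4 - u (d(u, b) = 2 - (u - 2) = 2 - (-2 + u) = 2 + (2 - u) = 4 - u)
X(o) = -¼ + o (X(o) = o - ¼ = -¼ + o)
X(15) - d(-22, -17) = (-¼ + 15) - (4 - 1*(-22)) = 59/4 - (4 + 22) = 59/4 - 1*26 = 59/4 - 26 = -45/4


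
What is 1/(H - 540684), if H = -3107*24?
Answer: -1/615252 ≈ -1.6254e-6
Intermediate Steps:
H = -74568
1/(H - 540684) = 1/(-74568 - 540684) = 1/(-615252) = -1/615252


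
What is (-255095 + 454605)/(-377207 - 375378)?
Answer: -39902/150517 ≈ -0.26510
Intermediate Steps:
(-255095 + 454605)/(-377207 - 375378) = 199510/(-752585) = 199510*(-1/752585) = -39902/150517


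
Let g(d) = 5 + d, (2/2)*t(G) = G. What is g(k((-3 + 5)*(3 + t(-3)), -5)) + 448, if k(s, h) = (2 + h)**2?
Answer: 462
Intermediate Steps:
t(G) = G
g(k((-3 + 5)*(3 + t(-3)), -5)) + 448 = (5 + (2 - 5)**2) + 448 = (5 + (-3)**2) + 448 = (5 + 9) + 448 = 14 + 448 = 462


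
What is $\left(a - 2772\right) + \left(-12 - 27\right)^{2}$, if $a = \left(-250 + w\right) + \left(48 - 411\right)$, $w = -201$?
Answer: $-2065$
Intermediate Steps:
$a = -814$ ($a = \left(-250 - 201\right) + \left(48 - 411\right) = -451 - 363 = -814$)
$\left(a - 2772\right) + \left(-12 - 27\right)^{2} = \left(-814 - 2772\right) + \left(-12 - 27\right)^{2} = -3586 + \left(-39\right)^{2} = -3586 + 1521 = -2065$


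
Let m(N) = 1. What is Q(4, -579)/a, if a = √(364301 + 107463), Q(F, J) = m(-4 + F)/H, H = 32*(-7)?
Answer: -√117941/52837568 ≈ -6.4996e-6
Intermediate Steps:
H = -224
Q(F, J) = -1/224 (Q(F, J) = 1/(-224) = 1*(-1/224) = -1/224)
a = 2*√117941 (a = √471764 = 2*√117941 ≈ 686.85)
Q(4, -579)/a = -√117941/235882/224 = -√117941/52837568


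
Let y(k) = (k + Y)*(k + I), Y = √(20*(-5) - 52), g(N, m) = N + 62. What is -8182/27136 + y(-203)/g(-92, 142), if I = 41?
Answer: -74386663/67840 + 54*I*√38/5 ≈ -1096.5 + 66.576*I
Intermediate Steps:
g(N, m) = 62 + N
Y = 2*I*√38 (Y = √(-100 - 52) = √(-152) = 2*I*√38 ≈ 12.329*I)
y(k) = (41 + k)*(k + 2*I*√38) (y(k) = (k + 2*I*√38)*(k + 41) = (k + 2*I*√38)*(41 + k) = (41 + k)*(k + 2*I*√38))
-8182/27136 + y(-203)/g(-92, 142) = -8182/27136 + ((-203)² + 41*(-203) + 82*I*√38 + 2*I*(-203)*√38)/(62 - 92) = -8182*1/27136 + (41209 - 8323 + 82*I*√38 - 406*I*√38)/(-30) = -4091/13568 + (32886 - 324*I*√38)*(-1/30) = -4091/13568 + (-5481/5 + 54*I*√38/5) = -74386663/67840 + 54*I*√38/5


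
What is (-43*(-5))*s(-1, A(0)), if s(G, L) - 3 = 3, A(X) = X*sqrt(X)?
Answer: 1290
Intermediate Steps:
A(X) = X**(3/2)
s(G, L) = 6 (s(G, L) = 3 + 3 = 6)
(-43*(-5))*s(-1, A(0)) = -43*(-5)*6 = 215*6 = 1290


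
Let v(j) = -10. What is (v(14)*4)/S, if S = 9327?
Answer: -40/9327 ≈ -0.0042886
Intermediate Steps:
(v(14)*4)/S = -10*4/9327 = -40*1/9327 = -40/9327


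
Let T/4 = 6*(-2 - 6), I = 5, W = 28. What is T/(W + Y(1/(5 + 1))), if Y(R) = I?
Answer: -64/11 ≈ -5.8182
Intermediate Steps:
Y(R) = 5
T = -192 (T = 4*(6*(-2 - 6)) = 4*(6*(-8)) = 4*(-48) = -192)
T/(W + Y(1/(5 + 1))) = -192/(28 + 5) = -192/33 = -192*1/33 = -64/11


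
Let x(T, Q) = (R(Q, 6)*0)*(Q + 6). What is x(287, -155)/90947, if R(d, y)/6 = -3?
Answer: 0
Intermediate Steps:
R(d, y) = -18 (R(d, y) = 6*(-3) = -18)
x(T, Q) = 0 (x(T, Q) = (-18*0)*(Q + 6) = 0*(6 + Q) = 0)
x(287, -155)/90947 = 0/90947 = 0*(1/90947) = 0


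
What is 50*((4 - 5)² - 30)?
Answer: -1450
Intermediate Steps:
50*((4 - 5)² - 30) = 50*((-1)² - 30) = 50*(1 - 30) = 50*(-29) = -1450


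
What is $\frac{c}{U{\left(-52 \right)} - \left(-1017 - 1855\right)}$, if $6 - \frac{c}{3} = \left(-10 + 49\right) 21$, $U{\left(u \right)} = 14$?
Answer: $- \frac{813}{962} \approx -0.84511$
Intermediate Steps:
$c = -2439$ ($c = 18 - 3 \left(-10 + 49\right) 21 = 18 - 3 \cdot 39 \cdot 21 = 18 - 2457 = -2439$)
$\frac{c}{U{\left(-52 \right)} - \left(-1017 - 1855\right)} = - \frac{2439}{14 - \left(-1017 - 1855\right)} = - \frac{2439}{14 - -2872} = - \frac{2439}{14 + 2872} = - \frac{2439}{2886} = \left(-2439\right) \frac{1}{2886} = - \frac{813}{962}$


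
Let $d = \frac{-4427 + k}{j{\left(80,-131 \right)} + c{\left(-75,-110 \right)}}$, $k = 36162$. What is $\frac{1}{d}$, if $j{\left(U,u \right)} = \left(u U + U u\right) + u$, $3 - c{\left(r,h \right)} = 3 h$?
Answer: $- \frac{20758}{31735} \approx -0.6541$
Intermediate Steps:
$c{\left(r,h \right)} = 3 - 3 h$
$j{\left(U,u \right)} = u + 2 U u$ ($j{\left(U,u \right)} = \left(U u + U u\right) + u = 2 U u + u = u + 2 U u$)
$d = - \frac{31735}{20758}$ ($d = \frac{-4427 + 36162}{- 131 \left(1 + 2 \cdot 80\right) + \left(3 - -330\right)} = \frac{31735}{- 131 \left(1 + 160\right) + \left(3 + 330\right)} = \frac{31735}{\left(-131\right) 161 + 333} = \frac{31735}{-21091 + 333} = \frac{31735}{-20758} = 31735 \left(- \frac{1}{20758}\right) = - \frac{31735}{20758} \approx -1.5288$)
$\frac{1}{d} = \frac{1}{- \frac{31735}{20758}} = - \frac{20758}{31735}$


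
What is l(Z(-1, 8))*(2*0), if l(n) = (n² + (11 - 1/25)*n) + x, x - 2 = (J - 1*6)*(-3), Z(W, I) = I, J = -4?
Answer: 0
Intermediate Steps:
x = 32 (x = 2 + (-4 - 1*6)*(-3) = 2 + (-4 - 6)*(-3) = 2 - 10*(-3) = 2 + 30 = 32)
l(n) = 32 + n² + 274*n/25 (l(n) = (n² + (11 - 1/25)*n) + 32 = (n² + 274*n/25) + 32 = 32 + n² + 274*n/25)
l(Z(-1, 8))*(2*0) = (32 + 8² + (274/25)*8)*(2*0) = (32 + 64 + 2192/25)*0 = (4592/25)*0 = 0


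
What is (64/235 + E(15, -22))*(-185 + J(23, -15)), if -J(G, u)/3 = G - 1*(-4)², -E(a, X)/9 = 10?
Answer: 4343716/235 ≈ 18484.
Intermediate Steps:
E(a, X) = -90 (E(a, X) = -9*10 = -90)
J(G, u) = 48 - 3*G (J(G, u) = -3*(G - 1*(-4)²) = -3*(G - 1*16) = -3*(G - 16) = -3*(-16 + G) = 48 - 3*G)
(64/235 + E(15, -22))*(-185 + J(23, -15)) = (64/235 - 90)*(-185 + (48 - 3*23)) = (64*(1/235) - 90)*(-185 + (48 - 69)) = (64/235 - 90)*(-185 - 21) = -21086/235*(-206) = 4343716/235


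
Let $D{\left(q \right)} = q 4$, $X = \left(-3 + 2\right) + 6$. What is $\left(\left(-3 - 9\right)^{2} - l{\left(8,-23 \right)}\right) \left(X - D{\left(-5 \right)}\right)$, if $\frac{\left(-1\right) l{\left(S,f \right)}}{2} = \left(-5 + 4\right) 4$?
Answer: $3400$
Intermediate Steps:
$l{\left(S,f \right)} = 8$ ($l{\left(S,f \right)} = - 2 \left(-5 + 4\right) 4 = - 2 \left(\left(-1\right) 4\right) = \left(-2\right) \left(-4\right) = 8$)
$X = 5$ ($X = -1 + 6 = 5$)
$D{\left(q \right)} = 4 q$
$\left(\left(-3 - 9\right)^{2} - l{\left(8,-23 \right)}\right) \left(X - D{\left(-5 \right)}\right) = \left(\left(-3 - 9\right)^{2} - 8\right) \left(5 - 4 \left(-5\right)\right) = \left(\left(-12\right)^{2} - 8\right) \left(5 - -20\right) = \left(144 - 8\right) \left(5 + 20\right) = 136 \cdot 25 = 3400$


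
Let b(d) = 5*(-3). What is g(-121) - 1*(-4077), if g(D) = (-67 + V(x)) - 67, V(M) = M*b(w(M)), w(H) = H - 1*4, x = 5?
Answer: 3868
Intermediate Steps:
w(H) = -4 + H (w(H) = H - 4 = -4 + H)
b(d) = -15
V(M) = -15*M (V(M) = M*(-15) = -15*M)
g(D) = -209 (g(D) = (-67 - 15*5) - 67 = (-67 - 75) - 67 = -142 - 67 = -209)
g(-121) - 1*(-4077) = -209 - 1*(-4077) = -209 + 4077 = 3868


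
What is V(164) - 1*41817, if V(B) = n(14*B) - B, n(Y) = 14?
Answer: -41967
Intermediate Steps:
V(B) = 14 - B
V(164) - 1*41817 = (14 - 1*164) - 1*41817 = (14 - 164) - 41817 = -150 - 41817 = -41967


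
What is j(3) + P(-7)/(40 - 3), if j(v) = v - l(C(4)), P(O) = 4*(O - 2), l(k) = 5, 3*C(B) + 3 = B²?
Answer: -110/37 ≈ -2.9730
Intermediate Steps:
C(B) = -1 + B²/3
P(O) = -8 + 4*O (P(O) = 4*(-2 + O) = -8 + 4*O)
j(v) = -5 + v (j(v) = v - 1*5 = v - 5 = -5 + v)
j(3) + P(-7)/(40 - 3) = (-5 + 3) + (-8 + 4*(-7))/(40 - 3) = -2 + (-8 - 28)/37 = -2 - 36*1/37 = -2 - 36/37 = -110/37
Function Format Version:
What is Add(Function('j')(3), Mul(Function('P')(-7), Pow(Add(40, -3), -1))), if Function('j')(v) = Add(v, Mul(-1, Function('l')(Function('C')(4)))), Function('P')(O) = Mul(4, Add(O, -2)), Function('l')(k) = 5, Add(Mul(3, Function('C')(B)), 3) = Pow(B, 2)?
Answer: Rational(-110, 37) ≈ -2.9730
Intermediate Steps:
Function('C')(B) = Add(-1, Mul(Rational(1, 3), Pow(B, 2)))
Function('P')(O) = Add(-8, Mul(4, O)) (Function('P')(O) = Mul(4, Add(-2, O)) = Add(-8, Mul(4, O)))
Function('j')(v) = Add(-5, v) (Function('j')(v) = Add(v, Mul(-1, 5)) = Add(v, -5) = Add(-5, v))
Add(Function('j')(3), Mul(Function('P')(-7), Pow(Add(40, -3), -1))) = Add(Add(-5, 3), Mul(Add(-8, Mul(4, -7)), Pow(Add(40, -3), -1))) = Add(-2, Mul(Add(-8, -28), Pow(37, -1))) = Add(-2, Mul(-36, Rational(1, 37))) = Add(-2, Rational(-36, 37)) = Rational(-110, 37)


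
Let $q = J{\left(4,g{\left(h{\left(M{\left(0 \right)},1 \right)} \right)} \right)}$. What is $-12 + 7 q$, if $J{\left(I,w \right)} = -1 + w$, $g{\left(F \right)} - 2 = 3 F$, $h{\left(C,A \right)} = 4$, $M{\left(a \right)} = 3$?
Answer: $79$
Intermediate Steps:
$g{\left(F \right)} = 2 + 3 F$
$q = 13$ ($q = -1 + \left(2 + 3 \cdot 4\right) = -1 + \left(2 + 12\right) = -1 + 14 = 13$)
$-12 + 7 q = -12 + 7 \cdot 13 = -12 + 91 = 79$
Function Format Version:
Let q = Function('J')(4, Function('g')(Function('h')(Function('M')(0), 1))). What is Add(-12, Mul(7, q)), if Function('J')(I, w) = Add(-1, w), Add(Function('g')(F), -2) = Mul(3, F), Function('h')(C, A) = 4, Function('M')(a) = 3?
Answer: 79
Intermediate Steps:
Function('g')(F) = Add(2, Mul(3, F))
q = 13 (q = Add(-1, Add(2, Mul(3, 4))) = Add(-1, Add(2, 12)) = Add(-1, 14) = 13)
Add(-12, Mul(7, q)) = Add(-12, Mul(7, 13)) = Add(-12, 91) = 79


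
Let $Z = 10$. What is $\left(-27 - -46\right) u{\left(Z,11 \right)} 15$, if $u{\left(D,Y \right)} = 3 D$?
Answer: $8550$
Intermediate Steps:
$\left(-27 - -46\right) u{\left(Z,11 \right)} 15 = \left(-27 - -46\right) 3 \cdot 10 \cdot 15 = \left(-27 + 46\right) 30 \cdot 15 = 19 \cdot 30 \cdot 15 = 570 \cdot 15 = 8550$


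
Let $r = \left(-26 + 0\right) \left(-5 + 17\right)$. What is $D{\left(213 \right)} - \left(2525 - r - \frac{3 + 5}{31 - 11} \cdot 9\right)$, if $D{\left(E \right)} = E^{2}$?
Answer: $\frac{212678}{5} \approx 42536.0$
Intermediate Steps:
$r = -312$ ($r = \left(-26\right) 12 = -312$)
$D{\left(213 \right)} - \left(2525 - r - \frac{3 + 5}{31 - 11} \cdot 9\right) = 213^{2} - \left(2837 - \frac{3 + 5}{31 - 11} \cdot 9\right) = 45369 - \left(2837 - \frac{8}{20} \cdot 9\right) = 45369 - \left(2837 - 8 \cdot \frac{1}{20} \cdot 9\right) = 45369 + \left(-2525 + \left(-312 + \frac{2}{5} \cdot 9\right)\right) = 45369 + \left(-2525 + \left(-312 + \frac{18}{5}\right)\right) = 45369 - \frac{14167}{5} = \frac{212678}{5}$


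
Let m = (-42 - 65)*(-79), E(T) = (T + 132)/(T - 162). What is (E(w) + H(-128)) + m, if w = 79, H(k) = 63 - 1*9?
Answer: 705870/83 ≈ 8504.5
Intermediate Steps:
H(k) = 54 (H(k) = 63 - 9 = 54)
E(T) = (132 + T)/(-162 + T)
m = 8453 (m = -107*(-79) = 8453)
(E(w) + H(-128)) + m = ((132 + 79)/(-162 + 79) + 54) + 8453 = (211/(-83) + 54) + 8453 = (-1/83*211 + 54) + 8453 = (-211/83 + 54) + 8453 = 4271/83 + 8453 = 705870/83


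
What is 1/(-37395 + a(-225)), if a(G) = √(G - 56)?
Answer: -37395/1398386306 - I*√281/1398386306 ≈ -2.6742e-5 - 1.1987e-8*I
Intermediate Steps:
a(G) = √(-56 + G)
1/(-37395 + a(-225)) = 1/(-37395 + √(-56 - 225)) = 1/(-37395 + √(-281)) = 1/(-37395 + I*√281)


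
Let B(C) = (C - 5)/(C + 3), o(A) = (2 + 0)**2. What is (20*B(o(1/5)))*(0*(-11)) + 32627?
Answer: 32627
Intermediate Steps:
o(A) = 4 (o(A) = 2**2 = 4)
B(C) = (-5 + C)/(3 + C)
(20*B(o(1/5)))*(0*(-11)) + 32627 = (20*((-5 + 4)/(3 + 4)))*(0*(-11)) + 32627 = (20*(-1/7))*0 + 32627 = -20/7*0 + 32627 = 0 + 32627 = 32627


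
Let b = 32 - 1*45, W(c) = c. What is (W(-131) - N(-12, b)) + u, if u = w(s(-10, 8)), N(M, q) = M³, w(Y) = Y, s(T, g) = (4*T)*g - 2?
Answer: 1275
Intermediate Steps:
s(T, g) = -2 + 4*T*g (s(T, g) = 4*T*g - 2 = -2 + 4*T*g)
b = -13 (b = 32 - 45 = -13)
u = -322 (u = -2 + 4*(-10)*8 = -2 - 320 = -322)
(W(-131) - N(-12, b)) + u = (-131 - 1*(-12)³) - 322 = (-131 - 1*(-1728)) - 322 = (-131 + 1728) - 322 = 1597 - 322 = 1275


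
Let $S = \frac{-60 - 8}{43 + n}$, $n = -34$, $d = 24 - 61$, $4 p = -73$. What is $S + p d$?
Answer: $\frac{24037}{36} \approx 667.69$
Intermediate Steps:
$p = - \frac{73}{4}$ ($p = \frac{1}{4} \left(-73\right) = - \frac{73}{4} \approx -18.25$)
$d = -37$ ($d = 24 - 61 = -37$)
$S = - \frac{68}{9}$ ($S = \frac{-60 - 8}{43 - 34} = - \frac{68}{9} \approx -7.5556$)
$S + p d = - \frac{68}{9} - - \frac{2701}{4} = - \frac{68}{9} + \frac{2701}{4} = \frac{24037}{36}$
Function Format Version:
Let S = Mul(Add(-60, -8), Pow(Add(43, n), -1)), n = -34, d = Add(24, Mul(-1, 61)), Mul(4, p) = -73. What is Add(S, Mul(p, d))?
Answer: Rational(24037, 36) ≈ 667.69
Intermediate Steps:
p = Rational(-73, 4) (p = Mul(Rational(1, 4), -73) = Rational(-73, 4) ≈ -18.250)
d = -37 (d = Add(24, -61) = -37)
S = Rational(-68, 9) (S = Mul(Add(-60, -8), Pow(Add(43, -34), -1)) = Mul(-68, Pow(9, -1)) = Mul(-68, Rational(1, 9)) = Rational(-68, 9) ≈ -7.5556)
Add(S, Mul(p, d)) = Add(Rational(-68, 9), Mul(Rational(-73, 4), -37)) = Add(Rational(-68, 9), Rational(2701, 4)) = Rational(24037, 36)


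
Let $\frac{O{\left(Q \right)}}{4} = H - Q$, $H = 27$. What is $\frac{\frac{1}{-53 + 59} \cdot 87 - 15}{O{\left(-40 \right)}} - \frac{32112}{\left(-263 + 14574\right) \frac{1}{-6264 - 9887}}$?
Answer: $\frac{277991514521}{7670696} \approx 36241.0$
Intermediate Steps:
$O{\left(Q \right)} = 108 - 4 Q$ ($O{\left(Q \right)} = 4 \left(27 - Q\right) = 108 - 4 Q$)
$\frac{\frac{1}{-53 + 59} \cdot 87 - 15}{O{\left(-40 \right)}} - \frac{32112}{\left(-263 + 14574\right) \frac{1}{-6264 - 9887}} = \frac{\frac{1}{-53 + 59} \cdot 87 - 15}{108 - -160} - \frac{32112}{\left(-263 + 14574\right) \frac{1}{-6264 - 9887}} = \frac{\frac{1}{6} \cdot 87 - 15}{108 + 160} - \frac{32112}{14311 \frac{1}{-16151}} = \frac{\frac{1}{6} \cdot 87 - 15}{268} - \frac{32112}{14311 \left(- \frac{1}{16151}\right)} = \left(\frac{29}{2} - 15\right) \frac{1}{268} - \frac{32112}{- \frac{14311}{16151}} = \left(- \frac{1}{2}\right) \frac{1}{268} - - \frac{518640912}{14311} = - \frac{1}{536} + \frac{518640912}{14311} = \frac{277991514521}{7670696}$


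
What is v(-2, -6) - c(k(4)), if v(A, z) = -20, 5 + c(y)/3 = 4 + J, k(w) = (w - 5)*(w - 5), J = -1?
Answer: -14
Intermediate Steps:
k(w) = (-5 + w)² (k(w) = (-5 + w)*(-5 + w) = (-5 + w)²)
c(y) = -6 (c(y) = -15 + 3*(4 - 1) = -15 + 3*3 = -15 + 9 = -6)
v(-2, -6) - c(k(4)) = -20 - 1*(-6) = -20 + 6 = -14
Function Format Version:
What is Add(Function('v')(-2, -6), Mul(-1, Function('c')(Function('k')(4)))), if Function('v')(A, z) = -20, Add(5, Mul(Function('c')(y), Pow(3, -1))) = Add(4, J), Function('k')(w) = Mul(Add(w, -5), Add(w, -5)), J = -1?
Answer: -14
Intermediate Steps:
Function('k')(w) = Pow(Add(-5, w), 2) (Function('k')(w) = Mul(Add(-5, w), Add(-5, w)) = Pow(Add(-5, w), 2))
Function('c')(y) = -6 (Function('c')(y) = Add(-15, Mul(3, Add(4, -1))) = Add(-15, Mul(3, 3)) = Add(-15, 9) = -6)
Add(Function('v')(-2, -6), Mul(-1, Function('c')(Function('k')(4)))) = Add(-20, Mul(-1, -6)) = Add(-20, 6) = -14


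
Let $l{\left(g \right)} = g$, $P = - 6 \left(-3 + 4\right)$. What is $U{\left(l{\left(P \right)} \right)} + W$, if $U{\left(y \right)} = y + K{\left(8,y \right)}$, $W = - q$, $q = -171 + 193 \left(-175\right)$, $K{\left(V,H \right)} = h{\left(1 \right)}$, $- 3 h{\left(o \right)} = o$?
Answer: $\frac{101819}{3} \approx 33940.0$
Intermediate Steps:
$h{\left(o \right)} = - \frac{o}{3}$
$K{\left(V,H \right)} = - \frac{1}{3}$ ($K{\left(V,H \right)} = \left(- \frac{1}{3}\right) 1 = - \frac{1}{3}$)
$q = -33946$ ($q = -171 - 33775 = -33946$)
$W = 33946$ ($W = \left(-1\right) \left(-33946\right) = 33946$)
$P = -6$ ($P = \left(-6\right) 1 = -6$)
$U{\left(y \right)} = - \frac{1}{3} + y$ ($U{\left(y \right)} = y - \frac{1}{3} = - \frac{1}{3} + y$)
$U{\left(l{\left(P \right)} \right)} + W = \left(- \frac{1}{3} - 6\right) + 33946 = - \frac{19}{3} + 33946 = \frac{101819}{3}$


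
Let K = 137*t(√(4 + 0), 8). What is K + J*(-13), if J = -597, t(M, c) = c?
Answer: 8857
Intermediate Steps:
K = 1096 (K = 137*8 = 1096)
K + J*(-13) = 1096 - 597*(-13) = 1096 + 7761 = 8857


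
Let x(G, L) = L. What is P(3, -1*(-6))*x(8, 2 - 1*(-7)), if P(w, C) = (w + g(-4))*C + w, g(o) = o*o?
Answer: 1053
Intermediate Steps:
g(o) = o**2
P(w, C) = w + C*(16 + w) (P(w, C) = (w + (-4)**2)*C + w = (w + 16)*C + w = (16 + w)*C + w = C*(16 + w) + w = w + C*(16 + w))
P(3, -1*(-6))*x(8, 2 - 1*(-7)) = (3 + 16*(-1*(-6)) - 1*(-6)*3)*(2 - 1*(-7)) = (3 + 16*6 + 6*3)*(2 + 7) = (3 + 96 + 18)*9 = 117*9 = 1053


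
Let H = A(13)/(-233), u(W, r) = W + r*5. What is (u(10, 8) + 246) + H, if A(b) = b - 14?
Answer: 68969/233 ≈ 296.00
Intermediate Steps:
A(b) = -14 + b
u(W, r) = W + 5*r
H = 1/233 (H = (-14 + 13)/(-233) = -1*(-1/233) = 1/233 ≈ 0.0042918)
(u(10, 8) + 246) + H = ((10 + 5*8) + 246) + 1/233 = ((10 + 40) + 246) + 1/233 = (50 + 246) + 1/233 = 296 + 1/233 = 68969/233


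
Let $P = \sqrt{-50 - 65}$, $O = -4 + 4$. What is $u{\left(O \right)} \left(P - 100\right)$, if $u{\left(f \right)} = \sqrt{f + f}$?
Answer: $0$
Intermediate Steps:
$O = 0$
$P = i \sqrt{115}$ ($P = \sqrt{-115} = i \sqrt{115} \approx 10.724 i$)
$u{\left(f \right)} = \sqrt{2} \sqrt{f}$ ($u{\left(f \right)} = \sqrt{2 f} = \sqrt{2} \sqrt{f}$)
$u{\left(O \right)} \left(P - 100\right) = \sqrt{2} \sqrt{0} \left(i \sqrt{115} - 100\right) = \sqrt{2} \cdot 0 \left(-100 + i \sqrt{115}\right) = 0 \left(-100 + i \sqrt{115}\right) = 0$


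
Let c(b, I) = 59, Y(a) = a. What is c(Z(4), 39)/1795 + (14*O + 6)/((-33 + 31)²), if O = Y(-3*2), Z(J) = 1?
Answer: -69887/3590 ≈ -19.467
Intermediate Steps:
O = -6 (O = -3*2 = -6)
c(Z(4), 39)/1795 + (14*O + 6)/((-33 + 31)²) = 59/1795 + (14*(-6) + 6)/((-33 + 31)²) = 59*(1/1795) + (-84 + 6)/((-2)²) = 59/1795 - 78/4 = 59/1795 - 78*¼ = 59/1795 - 39/2 = -69887/3590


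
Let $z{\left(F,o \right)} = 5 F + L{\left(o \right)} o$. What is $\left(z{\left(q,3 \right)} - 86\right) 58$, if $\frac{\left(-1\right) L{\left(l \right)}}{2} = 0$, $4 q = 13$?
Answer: $- \frac{8091}{2} \approx -4045.5$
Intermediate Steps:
$q = \frac{13}{4}$ ($q = \frac{1}{4} \cdot 13 = \frac{13}{4} \approx 3.25$)
$L{\left(l \right)} = 0$ ($L{\left(l \right)} = \left(-2\right) 0 = 0$)
$z{\left(F,o \right)} = 5 F$ ($z{\left(F,o \right)} = 5 F + 0 o = 5 F + 0 = 5 F$)
$\left(z{\left(q,3 \right)} - 86\right) 58 = \left(5 \cdot \frac{13}{4} - 86\right) 58 = \left(\frac{65}{4} - 86\right) 58 = \left(- \frac{279}{4}\right) 58 = - \frac{8091}{2}$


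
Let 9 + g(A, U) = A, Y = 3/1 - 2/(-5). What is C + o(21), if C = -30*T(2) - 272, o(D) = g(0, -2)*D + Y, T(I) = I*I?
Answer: -2888/5 ≈ -577.60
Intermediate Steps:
Y = 17/5 (Y = 3*1 - 2*(-1/5) = 3 + 2/5 = 17/5 ≈ 3.4000)
g(A, U) = -9 + A
T(I) = I**2
o(D) = 17/5 - 9*D (o(D) = (-9 + 0)*D + 17/5 = -9*D + 17/5 = 17/5 - 9*D)
C = -392 (C = -30*2**2 - 272 = -30*4 - 272 = -120 - 272 = -392)
C + o(21) = -392 + (17/5 - 9*21) = -392 + (17/5 - 189) = -392 - 928/5 = -2888/5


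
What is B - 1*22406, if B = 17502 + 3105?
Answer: -1799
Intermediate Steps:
B = 20607
B - 1*22406 = 20607 - 1*22406 = 20607 - 22406 = -1799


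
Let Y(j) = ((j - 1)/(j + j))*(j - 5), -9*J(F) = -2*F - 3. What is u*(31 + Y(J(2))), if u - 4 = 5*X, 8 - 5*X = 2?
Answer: 19910/63 ≈ 316.03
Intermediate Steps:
X = 6/5 (X = 8/5 - 1/5*2 = 8/5 - 2/5 = 6/5 ≈ 1.2000)
J(F) = 1/3 + 2*F/9 (J(F) = -(-2*F - 3)/9 = -(-3 - 2*F)/9 = 1/3 + 2*F/9)
u = 10 (u = 4 + 5*(6/5) = 4 + 6 = 10)
Y(j) = (-1 + j)*(-5 + j)/(2*j) (Y(j) = ((-1 + j)/((2*j)))*(-5 + j) = ((-1 + j)*(1/(2*j)))*(-5 + j) = ((-1 + j)/(2*j))*(-5 + j) = (-1 + j)*(-5 + j)/(2*j))
u*(31 + Y(J(2))) = 10*(31 + (5 + (1/3 + (2/9)*2)*(-6 + (1/3 + (2/9)*2)))/(2*(1/3 + (2/9)*2))) = 10*(31 + (5 + (1/3 + 4/9)*(-6 + (1/3 + 4/9)))/(2*(1/3 + 4/9))) = 10*(31 + (5 + 7*(-6 + 7/9)/9)/(2*(7/9))) = 10*(31 + (1/2)*(9/7)*(5 + (7/9)*(-47/9))) = 10*(31 + (1/2)*(9/7)*(5 - 329/81)) = 10*(31 + (1/2)*(9/7)*(76/81)) = 10*(31 + 38/63) = 10*(1991/63) = 19910/63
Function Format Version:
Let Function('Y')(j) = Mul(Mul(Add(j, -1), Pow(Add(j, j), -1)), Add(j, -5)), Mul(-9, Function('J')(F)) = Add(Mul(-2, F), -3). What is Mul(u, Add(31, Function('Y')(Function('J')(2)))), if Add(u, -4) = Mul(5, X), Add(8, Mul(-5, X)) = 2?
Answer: Rational(19910, 63) ≈ 316.03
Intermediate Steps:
X = Rational(6, 5) (X = Add(Rational(8, 5), Mul(Rational(-1, 5), 2)) = Add(Rational(8, 5), Rational(-2, 5)) = Rational(6, 5) ≈ 1.2000)
Function('J')(F) = Add(Rational(1, 3), Mul(Rational(2, 9), F)) (Function('J')(F) = Mul(Rational(-1, 9), Add(Mul(-2, F), -3)) = Mul(Rational(-1, 9), Add(-3, Mul(-2, F))) = Add(Rational(1, 3), Mul(Rational(2, 9), F)))
u = 10 (u = Add(4, Mul(5, Rational(6, 5))) = Add(4, 6) = 10)
Function('Y')(j) = Mul(Rational(1, 2), Pow(j, -1), Add(-1, j), Add(-5, j)) (Function('Y')(j) = Mul(Mul(Add(-1, j), Pow(Mul(2, j), -1)), Add(-5, j)) = Mul(Mul(Add(-1, j), Mul(Rational(1, 2), Pow(j, -1))), Add(-5, j)) = Mul(Mul(Rational(1, 2), Pow(j, -1), Add(-1, j)), Add(-5, j)) = Mul(Rational(1, 2), Pow(j, -1), Add(-1, j), Add(-5, j)))
Mul(u, Add(31, Function('Y')(Function('J')(2)))) = Mul(10, Add(31, Mul(Rational(1, 2), Pow(Add(Rational(1, 3), Mul(Rational(2, 9), 2)), -1), Add(5, Mul(Add(Rational(1, 3), Mul(Rational(2, 9), 2)), Add(-6, Add(Rational(1, 3), Mul(Rational(2, 9), 2)))))))) = Mul(10, Add(31, Mul(Rational(1, 2), Pow(Add(Rational(1, 3), Rational(4, 9)), -1), Add(5, Mul(Add(Rational(1, 3), Rational(4, 9)), Add(-6, Add(Rational(1, 3), Rational(4, 9)))))))) = Mul(10, Add(31, Mul(Rational(1, 2), Pow(Rational(7, 9), -1), Add(5, Mul(Rational(7, 9), Add(-6, Rational(7, 9))))))) = Mul(10, Add(31, Mul(Rational(1, 2), Rational(9, 7), Add(5, Mul(Rational(7, 9), Rational(-47, 9)))))) = Mul(10, Add(31, Mul(Rational(1, 2), Rational(9, 7), Add(5, Rational(-329, 81))))) = Mul(10, Add(31, Mul(Rational(1, 2), Rational(9, 7), Rational(76, 81)))) = Mul(10, Add(31, Rational(38, 63))) = Mul(10, Rational(1991, 63)) = Rational(19910, 63)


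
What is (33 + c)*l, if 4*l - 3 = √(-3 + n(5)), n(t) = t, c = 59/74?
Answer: 7503/296 + 2501*√2/296 ≈ 37.297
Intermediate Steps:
c = 59/74 (c = 59*(1/74) = 59/74 ≈ 0.79730)
l = ¾ + √2/4 (l = ¾ + √(-3 + 5)/4 = ¾ + √2/4 ≈ 1.1036)
(33 + c)*l = (33 + 59/74)*(¾ + √2/4) = 2501*(¾ + √2/4)/74 = 7503/296 + 2501*√2/296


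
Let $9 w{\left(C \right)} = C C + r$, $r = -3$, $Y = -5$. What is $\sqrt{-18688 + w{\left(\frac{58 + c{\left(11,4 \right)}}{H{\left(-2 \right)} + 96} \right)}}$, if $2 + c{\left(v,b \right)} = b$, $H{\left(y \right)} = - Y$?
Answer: $\frac{i \sqrt{1715753595}}{303} \approx 136.71 i$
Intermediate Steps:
$H{\left(y \right)} = 5$ ($H{\left(y \right)} = \left(-1\right) \left(-5\right) = 5$)
$c{\left(v,b \right)} = -2 + b$
$w{\left(C \right)} = - \frac{1}{3} + \frac{C^{2}}{9}$ ($w{\left(C \right)} = \frac{C C - 3}{9} = \frac{C^{2} - 3}{9} = \frac{-3 + C^{2}}{9} = - \frac{1}{3} + \frac{C^{2}}{9}$)
$\sqrt{-18688 + w{\left(\frac{58 + c{\left(11,4 \right)}}{H{\left(-2 \right)} + 96} \right)}} = \sqrt{-18688 - \left(\frac{1}{3} - \frac{\left(\frac{58 + \left(-2 + 4\right)}{5 + 96}\right)^{2}}{9}\right)} = \sqrt{-18688 - \left(\frac{1}{3} - \frac{\left(\frac{58 + 2}{101}\right)^{2}}{9}\right)} = \sqrt{-18688 - \left(\frac{1}{3} - \frac{\left(60 \cdot \frac{1}{101}\right)^{2}}{9}\right)} = \sqrt{-18688 - \left(\frac{1}{3} - \frac{\left(\frac{60}{101}\right)^{2}}{9}\right)} = \sqrt{-18688 + \left(- \frac{1}{3} + \frac{1}{9} \cdot \frac{3600}{10201}\right)} = \sqrt{-18688 + \left(- \frac{1}{3} + \frac{400}{10201}\right)} = \sqrt{-18688 - \frac{9001}{30603}} = \sqrt{- \frac{571917865}{30603}} = \frac{i \sqrt{1715753595}}{303}$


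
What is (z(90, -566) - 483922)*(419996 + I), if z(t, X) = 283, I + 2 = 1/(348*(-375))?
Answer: -8835958300059787/43500 ≈ -2.0313e+11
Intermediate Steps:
I = -261001/130500 (I = -2 + 1/(348*(-375)) = -2 + 1/(-130500) = -2 - 1/130500 = -261001/130500 ≈ -2.0000)
(z(90, -566) - 483922)*(419996 + I) = (283 - 483922)*(419996 - 261001/130500) = -483639*54809216999/130500 = -8835958300059787/43500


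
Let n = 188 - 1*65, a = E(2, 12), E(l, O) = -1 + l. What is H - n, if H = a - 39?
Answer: -161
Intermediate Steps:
a = 1 (a = -1 + 2 = 1)
n = 123 (n = 188 - 65 = 123)
H = -38 (H = 1 - 39 = -38)
H - n = -38 - 1*123 = -38 - 123 = -161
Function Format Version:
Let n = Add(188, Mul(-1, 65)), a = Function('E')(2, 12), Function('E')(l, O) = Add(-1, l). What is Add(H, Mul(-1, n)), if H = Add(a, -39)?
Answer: -161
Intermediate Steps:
a = 1 (a = Add(-1, 2) = 1)
n = 123 (n = Add(188, -65) = 123)
H = -38 (H = Add(1, -39) = -38)
Add(H, Mul(-1, n)) = Add(-38, Mul(-1, 123)) = Add(-38, -123) = -161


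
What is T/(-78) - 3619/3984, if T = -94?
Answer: 5123/17264 ≈ 0.29674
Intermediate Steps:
T/(-78) - 3619/3984 = -94/(-78) - 3619/3984 = -94*(-1/78) - 3619*1/3984 = 47/39 - 3619/3984 = 5123/17264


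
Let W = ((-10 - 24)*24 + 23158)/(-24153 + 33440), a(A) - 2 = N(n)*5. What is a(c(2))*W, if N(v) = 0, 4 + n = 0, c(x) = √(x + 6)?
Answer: 44684/9287 ≈ 4.8115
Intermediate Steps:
c(x) = √(6 + x)
n = -4 (n = -4 + 0 = -4)
a(A) = 2 (a(A) = 2 + 0*5 = 2 + 0 = 2)
W = 22342/9287 (W = (-34*24 + 23158)/9287 = (-816 + 23158)*(1/9287) = 22342*(1/9287) = 22342/9287 ≈ 2.4057)
a(c(2))*W = 2*(22342/9287) = 44684/9287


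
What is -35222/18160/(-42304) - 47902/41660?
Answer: -919969894719/800122626560 ≈ -1.1498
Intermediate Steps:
-35222/18160/(-42304) - 47902/41660 = -35222*1/18160*(-1/42304) - 47902*1/41660 = -17611/9080*(-1/42304) - 23951/20830 = 17611/384120320 - 23951/20830 = -919969894719/800122626560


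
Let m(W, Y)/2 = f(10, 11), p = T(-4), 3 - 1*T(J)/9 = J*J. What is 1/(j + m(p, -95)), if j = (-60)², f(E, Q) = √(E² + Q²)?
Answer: 900/3239779 - √221/6479558 ≈ 0.00027550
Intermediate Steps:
T(J) = 27 - 9*J² (T(J) = 27 - 9*J*J = 27 - 9*J²)
p = -117 (p = 27 - 9*(-4)² = 27 - 9*16 = 27 - 144 = -117)
j = 3600
m(W, Y) = 2*√221 (m(W, Y) = 2*√(10² + 11²) = 2*√(100 + 121) = 2*√221)
1/(j + m(p, -95)) = 1/(3600 + 2*√221)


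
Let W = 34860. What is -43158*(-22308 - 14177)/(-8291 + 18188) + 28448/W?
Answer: 653470498234/4107255 ≈ 1.5910e+5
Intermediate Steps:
-43158*(-22308 - 14177)/(-8291 + 18188) + 28448/W = -43158*(-22308 - 14177)/(-8291 + 18188) + 28448/34860 = -43158/(9897/(-36485)) + 28448*(1/34860) = -43158/(9897*(-1/36485)) + 1016/1245 = -43158/(-9897/36485) + 1016/1245 = -43158*(-36485/9897) + 1016/1245 = 524873210/3299 + 1016/1245 = 653470498234/4107255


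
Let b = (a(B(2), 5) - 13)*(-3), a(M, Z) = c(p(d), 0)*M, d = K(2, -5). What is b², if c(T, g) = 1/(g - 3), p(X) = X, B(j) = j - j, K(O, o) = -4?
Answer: 1521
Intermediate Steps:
d = -4
B(j) = 0
c(T, g) = 1/(-3 + g)
a(M, Z) = -M/3 (a(M, Z) = M/(-3 + 0) = M/(-3) = -M/3)
b = 39 (b = (-⅓*0 - 13)*(-3) = (0 - 13)*(-3) = -13*(-3) = 39)
b² = 39² = 1521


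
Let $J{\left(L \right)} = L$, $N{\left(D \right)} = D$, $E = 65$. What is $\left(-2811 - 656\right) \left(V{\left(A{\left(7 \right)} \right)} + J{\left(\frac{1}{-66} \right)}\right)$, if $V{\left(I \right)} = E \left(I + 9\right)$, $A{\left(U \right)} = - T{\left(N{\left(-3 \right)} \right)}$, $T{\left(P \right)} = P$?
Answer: $- \frac{178477693}{66} \approx -2.7042 \cdot 10^{6}$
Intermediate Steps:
$A{\left(U \right)} = 3$ ($A{\left(U \right)} = \left(-1\right) \left(-3\right) = 3$)
$V{\left(I \right)} = 585 + 65 I$ ($V{\left(I \right)} = 65 \left(I + 9\right) = 65 \left(9 + I\right) = 585 + 65 I$)
$\left(-2811 - 656\right) \left(V{\left(A{\left(7 \right)} \right)} + J{\left(\frac{1}{-66} \right)}\right) = \left(-2811 - 656\right) \left(\left(585 + 65 \cdot 3\right) + \frac{1}{-66}\right) = - 3467 \left(\left(585 + 195\right) - \frac{1}{66}\right) = - 3467 \left(780 - \frac{1}{66}\right) = \left(-3467\right) \frac{51479}{66} = - \frac{178477693}{66}$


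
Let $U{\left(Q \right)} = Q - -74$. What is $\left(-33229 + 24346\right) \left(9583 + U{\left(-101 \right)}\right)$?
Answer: $-84885948$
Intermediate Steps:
$U{\left(Q \right)} = 74 + Q$ ($U{\left(Q \right)} = Q + 74 = 74 + Q$)
$\left(-33229 + 24346\right) \left(9583 + U{\left(-101 \right)}\right) = \left(-33229 + 24346\right) \left(9583 + \left(74 - 101\right)\right) = - 8883 \left(9583 - 27\right) = \left(-8883\right) 9556 = -84885948$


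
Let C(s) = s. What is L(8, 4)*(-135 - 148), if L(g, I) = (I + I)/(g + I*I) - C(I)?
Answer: 3113/3 ≈ 1037.7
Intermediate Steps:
L(g, I) = -I + 2*I/(g + I²) (L(g, I) = (I + I)/(g + I*I) - I = (2*I)/(g + I²) - I = 2*I/(g + I²) - I = -I + 2*I/(g + I²))
L(8, 4)*(-135 - 148) = (4*(2 - 1*8 - 1*4²)/(8 + 4²))*(-135 - 148) = (4*(2 - 8 - 1*16)/(8 + 16))*(-283) = (4*(2 - 8 - 16)/24)*(-283) = (4*(1/24)*(-22))*(-283) = -11/3*(-283) = 3113/3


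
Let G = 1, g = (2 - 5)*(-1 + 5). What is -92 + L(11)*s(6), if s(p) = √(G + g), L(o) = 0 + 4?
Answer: -92 + 4*I*√11 ≈ -92.0 + 13.266*I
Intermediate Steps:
L(o) = 4
g = -12 (g = -3*4 = -12)
s(p) = I*√11 (s(p) = √(1 - 12) = √(-11) = I*√11)
-92 + L(11)*s(6) = -92 + 4*(I*√11) = -92 + 4*I*√11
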